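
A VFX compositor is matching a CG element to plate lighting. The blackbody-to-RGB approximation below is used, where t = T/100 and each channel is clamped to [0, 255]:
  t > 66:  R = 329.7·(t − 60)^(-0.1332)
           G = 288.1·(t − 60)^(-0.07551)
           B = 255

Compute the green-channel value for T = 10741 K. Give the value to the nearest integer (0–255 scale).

215

t = 10741/100 = 107.41; the t > 66 branch applies.
G = 288.1·(107.41 − 60)^(-0.07551) = 288.1·47.41^(-0.07551) = 288.1·0.74723 = 215.277.
Rounded: 215.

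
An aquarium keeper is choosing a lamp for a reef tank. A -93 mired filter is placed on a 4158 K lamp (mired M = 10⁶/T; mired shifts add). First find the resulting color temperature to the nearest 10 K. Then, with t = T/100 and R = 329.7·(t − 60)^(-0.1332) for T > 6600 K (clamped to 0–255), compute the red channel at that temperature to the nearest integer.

251

M_in = 10⁶/4158 = 240.50; M_out = 240.50 + (-93) = 147.50.
T_out = 10⁶/147.50 = 6779.6 K → 6780 K; t = 67.8.
R = 329.7·(67.8 − 60)^(-0.1332) = 329.7·7.8^(-0.1332) = 329.7·0.76063 = 250.779.
Rounded: 251.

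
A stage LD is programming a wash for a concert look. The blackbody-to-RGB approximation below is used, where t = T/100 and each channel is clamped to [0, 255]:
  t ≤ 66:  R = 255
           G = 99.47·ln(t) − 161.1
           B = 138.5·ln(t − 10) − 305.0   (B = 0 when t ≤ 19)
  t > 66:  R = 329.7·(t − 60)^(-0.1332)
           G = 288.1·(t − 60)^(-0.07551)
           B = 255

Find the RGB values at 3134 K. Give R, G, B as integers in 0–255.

R=255, G=182, B=119

t = 3134/100 = 31.34; the t ≤ 66 branch applies.
R = 255 by definition for t ≤ 66.
G = 99.47·ln 31.34 − 161.1 = 99.47·3.4449 − 161.1 = 181.564.
B = 138.5·ln(31.34 − 10) − 305.0 = 138.5·ln 21.34 − 305.0 = 138.5·3.0606 − 305.0 = 118.891.
Rounded: (255, 182, 119).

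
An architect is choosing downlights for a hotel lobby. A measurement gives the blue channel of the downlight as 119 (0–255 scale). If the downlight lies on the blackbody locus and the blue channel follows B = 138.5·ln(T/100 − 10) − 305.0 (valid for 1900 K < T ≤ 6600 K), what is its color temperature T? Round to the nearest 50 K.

ln(t − 10) = (119 + 305.0) / 138.5 = 3.0614.
t − 10 = e^3.0614 = 21.357, so t = 31.357.
T = 100·t = 3136 K → 3150 K to the nearest 50 K.

3150 K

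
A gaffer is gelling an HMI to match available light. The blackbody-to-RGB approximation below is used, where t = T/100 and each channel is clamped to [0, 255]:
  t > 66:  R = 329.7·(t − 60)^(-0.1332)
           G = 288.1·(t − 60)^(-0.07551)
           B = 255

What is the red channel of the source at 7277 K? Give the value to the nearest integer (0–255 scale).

t = 7277/100 = 72.77; the t > 66 branch applies.
R = 329.7·(72.77 − 60)^(-0.1332) = 329.7·12.77^(-0.1332) = 329.7·0.71229 = 234.841.
Rounded: 235.

235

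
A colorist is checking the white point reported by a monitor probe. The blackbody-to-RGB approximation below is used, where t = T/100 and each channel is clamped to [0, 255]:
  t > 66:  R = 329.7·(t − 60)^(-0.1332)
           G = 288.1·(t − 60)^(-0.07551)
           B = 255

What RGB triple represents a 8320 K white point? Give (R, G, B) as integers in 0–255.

t = 8320/100 = 83.2; the t > 66 branch applies.
R = 329.7·(83.2 − 60)^(-0.1332) = 329.7·23.2^(-0.1332) = 329.7·0.65784 = 216.888.
G = 288.1·(83.2 − 60)^(-0.07551) = 288.1·23.2^(-0.07551) = 288.1·0.78866 = 227.214.
B = 255 by definition for t > 66.
Rounded: (217, 227, 255).

(217, 227, 255)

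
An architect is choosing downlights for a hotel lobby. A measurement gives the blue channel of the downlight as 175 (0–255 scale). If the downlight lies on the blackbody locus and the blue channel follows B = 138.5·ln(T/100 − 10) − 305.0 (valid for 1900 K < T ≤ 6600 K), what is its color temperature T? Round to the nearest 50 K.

4200 K

ln(t − 10) = (175 + 305.0) / 138.5 = 3.4657.
t − 10 = e^3.4657 = 31.999, so t = 41.999.
T = 100·t = 4200 K → 4200 K to the nearest 50 K.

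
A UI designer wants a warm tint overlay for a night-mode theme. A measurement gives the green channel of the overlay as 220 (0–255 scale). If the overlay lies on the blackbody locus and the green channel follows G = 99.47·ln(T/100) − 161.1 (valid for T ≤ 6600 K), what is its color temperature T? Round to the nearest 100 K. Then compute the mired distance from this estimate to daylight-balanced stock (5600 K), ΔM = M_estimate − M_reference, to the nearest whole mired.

ln t = (220 + 161.1) / 99.47 = 3.8313.
t = e^3.8313 = 46.123.
T = 100·t = 4612 K → 4600 K to the nearest 100 K.
M_estimate = 10⁶/4600 = 217.39; M_reference = 10⁶/5600 = 178.57.
ΔM = 217.39 − 178.57 = 38.82 → +39 mireds.

+39 mireds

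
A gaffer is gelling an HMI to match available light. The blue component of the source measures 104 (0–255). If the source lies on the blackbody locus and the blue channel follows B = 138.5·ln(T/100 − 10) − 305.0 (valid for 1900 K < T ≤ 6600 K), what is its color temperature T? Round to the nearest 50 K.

ln(t − 10) = (104 + 305.0) / 138.5 = 2.9531.
t − 10 = e^2.9531 = 19.165, so t = 29.165.
T = 100·t = 2916 K → 2900 K to the nearest 50 K.

2900 K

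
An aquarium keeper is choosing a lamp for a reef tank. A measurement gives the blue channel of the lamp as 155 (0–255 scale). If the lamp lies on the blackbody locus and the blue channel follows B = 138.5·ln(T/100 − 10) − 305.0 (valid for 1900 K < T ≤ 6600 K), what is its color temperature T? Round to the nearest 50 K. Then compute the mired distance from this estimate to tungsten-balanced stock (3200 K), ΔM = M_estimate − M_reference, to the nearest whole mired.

-46 mireds

ln(t − 10) = (155 + 305.0) / 138.5 = 3.3213.
t − 10 = e^3.3213 = 27.696, so t = 37.696.
T = 100·t = 3770 K → 3750 K to the nearest 50 K.
M_estimate = 10⁶/3750 = 266.67; M_reference = 10⁶/3200 = 312.50.
ΔM = 266.67 − 312.50 = -45.83 → -46 mireds.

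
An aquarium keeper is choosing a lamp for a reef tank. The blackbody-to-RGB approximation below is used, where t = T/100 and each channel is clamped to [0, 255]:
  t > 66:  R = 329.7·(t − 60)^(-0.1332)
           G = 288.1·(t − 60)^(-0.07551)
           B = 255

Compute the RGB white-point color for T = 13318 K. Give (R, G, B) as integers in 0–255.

(186, 208, 255)

t = 13318/100 = 133.18; the t > 66 branch applies.
R = 329.7·(133.18 − 60)^(-0.1332) = 329.7·73.18^(-0.1332) = 329.7·0.56450 = 186.115.
G = 288.1·(133.18 − 60)^(-0.07551) = 288.1·73.18^(-0.07551) = 288.1·0.72314 = 208.335.
B = 255 by definition for t > 66.
Rounded: (186, 208, 255).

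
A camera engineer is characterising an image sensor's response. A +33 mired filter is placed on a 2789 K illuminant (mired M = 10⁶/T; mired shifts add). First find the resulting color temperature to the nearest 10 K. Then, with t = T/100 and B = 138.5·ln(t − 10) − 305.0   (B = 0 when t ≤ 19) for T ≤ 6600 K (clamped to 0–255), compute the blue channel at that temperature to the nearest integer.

M_in = 10⁶/2789 = 358.55; M_out = 358.55 + (+33) = 391.55.
T_out = 10⁶/391.55 = 2553.9 K → 2550 K; t = 25.5.
B = 138.5·ln(25.5 − 10) − 305.0 = 138.5·ln 15.5 − 305.0 = 138.5·2.7408 − 305.0 = 74.606.
Rounded: 75.

75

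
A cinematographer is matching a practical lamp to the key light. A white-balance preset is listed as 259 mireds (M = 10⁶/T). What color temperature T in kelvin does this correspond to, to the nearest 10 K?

3860 K

T = 10⁶ / 259 = 3861.00 K → 3860 K.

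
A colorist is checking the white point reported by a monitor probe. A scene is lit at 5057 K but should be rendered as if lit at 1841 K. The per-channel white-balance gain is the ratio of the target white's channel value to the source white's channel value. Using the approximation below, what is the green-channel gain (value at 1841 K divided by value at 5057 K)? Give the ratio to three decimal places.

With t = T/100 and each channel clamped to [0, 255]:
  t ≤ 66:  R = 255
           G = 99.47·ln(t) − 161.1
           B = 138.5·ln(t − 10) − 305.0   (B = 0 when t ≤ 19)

0.561

At 5057 K (t = 50.57):
  G = 99.47·ln 50.57 − 161.1 = 99.47·3.9234 − 161.1 = 229.156.
At 1841 K (t = 18.41):
  G = 99.47·ln 18.41 − 161.1 = 99.47·2.9129 − 161.1 = 128.646.
Gain = 128.646 / 229.156 = 0.5614 → 0.561.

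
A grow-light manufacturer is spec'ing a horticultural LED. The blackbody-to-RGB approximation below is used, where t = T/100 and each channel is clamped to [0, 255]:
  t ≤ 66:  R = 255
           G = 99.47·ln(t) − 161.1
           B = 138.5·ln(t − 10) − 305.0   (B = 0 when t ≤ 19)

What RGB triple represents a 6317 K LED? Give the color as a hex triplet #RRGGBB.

#FFFBF5

t = 6317/100 = 63.17; the t ≤ 66 branch applies.
R = 255 by definition for t ≤ 66.
G = 99.47·ln 63.17 − 161.1 = 99.47·4.1458 − 161.1 = 251.286.
B = 138.5·ln(63.17 − 10) − 305.0 = 138.5·ln 53.17 − 305.0 = 138.5·3.9735 − 305.0 = 245.329.
Rounded: (255, 251, 245).
In hex: #FFFBF5.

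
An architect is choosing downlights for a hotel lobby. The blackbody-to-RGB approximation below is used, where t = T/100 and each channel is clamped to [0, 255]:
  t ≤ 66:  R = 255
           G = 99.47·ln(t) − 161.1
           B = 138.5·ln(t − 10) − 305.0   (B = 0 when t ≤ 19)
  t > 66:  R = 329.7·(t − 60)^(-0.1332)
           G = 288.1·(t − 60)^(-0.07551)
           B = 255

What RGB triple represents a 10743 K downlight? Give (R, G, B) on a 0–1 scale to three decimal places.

t = 10743/100 = 107.43; the t > 66 branch applies.
R = 329.7·(107.43 − 60)^(-0.1332) = 329.7·47.43^(-0.1332) = 329.7·0.59807 = 197.183.
G = 288.1·(107.43 − 60)^(-0.07551) = 288.1·47.43^(-0.07551) = 288.1·0.74721 = 215.270.
B = 255 by definition for t > 66.
Dividing each by 255: (0.7733, 0.8442, 1.0000) → (0.773, 0.844, 1.000).

(0.773, 0.844, 1.000)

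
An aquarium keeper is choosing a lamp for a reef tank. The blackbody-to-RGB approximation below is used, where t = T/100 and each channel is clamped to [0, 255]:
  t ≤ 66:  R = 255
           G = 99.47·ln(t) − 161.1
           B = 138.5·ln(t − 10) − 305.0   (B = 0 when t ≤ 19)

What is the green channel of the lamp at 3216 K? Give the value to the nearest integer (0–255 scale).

184

t = 3216/100 = 32.16; the t ≤ 66 branch applies.
G = 99.47·ln 32.16 − 161.1 = 99.47·3.4707 − 161.1 = 184.133.
Rounded: 184.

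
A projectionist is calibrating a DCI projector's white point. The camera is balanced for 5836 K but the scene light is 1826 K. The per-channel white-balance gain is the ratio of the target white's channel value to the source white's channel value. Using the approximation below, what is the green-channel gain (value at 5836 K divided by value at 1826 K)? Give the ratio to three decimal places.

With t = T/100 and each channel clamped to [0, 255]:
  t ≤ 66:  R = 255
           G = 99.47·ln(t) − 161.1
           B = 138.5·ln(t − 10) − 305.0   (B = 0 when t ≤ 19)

At 1826 K (t = 18.26):
  G = 99.47·ln 18.26 − 161.1 = 99.47·2.9047 − 161.1 = 127.832.
At 5836 K (t = 58.36):
  G = 99.47·ln 58.36 − 161.1 = 99.47·4.0666 − 161.1 = 243.408.
Gain = 243.408 / 127.832 = 1.9041 → 1.904.

1.904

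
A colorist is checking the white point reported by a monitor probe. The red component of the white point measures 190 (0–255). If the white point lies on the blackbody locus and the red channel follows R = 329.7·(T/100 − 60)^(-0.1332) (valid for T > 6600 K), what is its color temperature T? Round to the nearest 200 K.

(t − 60)^(-0.1332) = 190/329.7 = 0.57628.
t − 60 = 0.57628^(1/-0.1332) = 0.57628^(-7.508) = 62.667, so t = 122.667.
T = 100·t = 12267 K → 12200 K to the nearest 200 K.

12200 K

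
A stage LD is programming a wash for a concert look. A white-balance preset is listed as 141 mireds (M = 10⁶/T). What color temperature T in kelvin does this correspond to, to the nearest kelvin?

7092 K

T = 10⁶ / 141 = 7092.20 K → 7092 K.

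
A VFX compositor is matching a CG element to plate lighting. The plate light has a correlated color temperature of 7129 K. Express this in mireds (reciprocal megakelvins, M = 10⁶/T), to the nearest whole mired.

M = 10⁶ / 7129 = 140.272 → 140 mireds.

140 mireds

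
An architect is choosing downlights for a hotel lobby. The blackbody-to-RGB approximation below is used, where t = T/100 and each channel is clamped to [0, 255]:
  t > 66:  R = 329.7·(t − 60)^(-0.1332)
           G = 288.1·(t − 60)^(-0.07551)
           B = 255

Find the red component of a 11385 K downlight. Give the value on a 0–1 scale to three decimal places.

t = 11385/100 = 113.85; the t > 66 branch applies.
R = 329.7·(113.85 − 60)^(-0.1332) = 329.7·53.85^(-0.1332) = 329.7·0.58804 = 193.876.
On a 0–1 scale: 193.876/255 = 0.7603 → 0.760.

0.760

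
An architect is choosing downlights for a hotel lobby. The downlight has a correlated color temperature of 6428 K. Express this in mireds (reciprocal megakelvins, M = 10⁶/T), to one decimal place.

155.6 mireds

M = 10⁶ / 6428 = 155.569 → 155.6 mireds.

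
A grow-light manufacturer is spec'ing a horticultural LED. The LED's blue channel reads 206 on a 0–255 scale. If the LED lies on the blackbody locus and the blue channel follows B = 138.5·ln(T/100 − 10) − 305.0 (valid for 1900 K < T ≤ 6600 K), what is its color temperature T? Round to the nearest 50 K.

5000 K

ln(t − 10) = (206 + 305.0) / 138.5 = 3.6895.
t − 10 = e^3.6895 = 40.026, so t = 50.026.
T = 100·t = 5003 K → 5000 K to the nearest 50 K.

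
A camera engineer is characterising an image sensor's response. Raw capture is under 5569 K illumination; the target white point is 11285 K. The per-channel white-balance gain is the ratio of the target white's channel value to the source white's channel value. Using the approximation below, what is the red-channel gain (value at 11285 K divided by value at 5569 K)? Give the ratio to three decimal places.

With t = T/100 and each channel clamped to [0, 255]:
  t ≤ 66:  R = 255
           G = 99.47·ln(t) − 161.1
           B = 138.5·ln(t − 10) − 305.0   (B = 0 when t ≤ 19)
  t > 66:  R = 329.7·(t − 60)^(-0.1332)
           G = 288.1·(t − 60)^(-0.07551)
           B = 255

At 5569 K (t = 55.69):
  R = 255 by definition for t ≤ 66.
At 11285 K (t = 112.85):
  R = 329.7·(112.85 − 60)^(-0.1332) = 329.7·52.85^(-0.1332) = 329.7·0.58951 = 194.361.
Gain = 194.361 / 255.000 = 0.7622 → 0.762.

0.762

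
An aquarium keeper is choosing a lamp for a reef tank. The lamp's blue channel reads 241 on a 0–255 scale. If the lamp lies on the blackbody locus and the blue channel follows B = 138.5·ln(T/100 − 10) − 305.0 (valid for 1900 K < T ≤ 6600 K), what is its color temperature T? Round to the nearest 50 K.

ln(t − 10) = (241 + 305.0) / 138.5 = 3.9422.
t − 10 = e^3.9422 = 51.534, so t = 61.534.
T = 100·t = 6153 K → 6150 K to the nearest 50 K.

6150 K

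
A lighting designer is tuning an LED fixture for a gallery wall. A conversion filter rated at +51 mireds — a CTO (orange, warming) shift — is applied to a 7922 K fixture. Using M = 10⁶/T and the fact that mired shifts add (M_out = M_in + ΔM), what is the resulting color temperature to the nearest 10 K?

5640 K

M_in = 10⁶/7922 = 126.23 mireds.
M_out = 126.23 + (+51) = 177.23 mireds.
T_out = 10⁶/177.23 = 5642.4 K → 5640 K.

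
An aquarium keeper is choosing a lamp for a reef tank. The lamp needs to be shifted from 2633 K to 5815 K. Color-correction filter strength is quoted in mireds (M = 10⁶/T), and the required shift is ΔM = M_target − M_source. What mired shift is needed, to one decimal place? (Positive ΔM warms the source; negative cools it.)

M_source = 10⁶/2633 = 379.795; M_target = 10⁶/5815 = 171.969.
ΔM = 171.969 − 379.795 = -207.826 → -207.8 mireds, a cooling shift.

-207.8 mireds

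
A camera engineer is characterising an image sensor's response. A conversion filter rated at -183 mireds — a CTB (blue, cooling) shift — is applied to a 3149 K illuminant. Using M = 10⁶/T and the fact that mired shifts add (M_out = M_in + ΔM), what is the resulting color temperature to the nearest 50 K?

M_in = 10⁶/3149 = 317.56 mireds.
M_out = 317.56 + (-183) = 134.56 mireds.
T_out = 10⁶/134.56 = 7431.6 K → 7450 K.

7450 K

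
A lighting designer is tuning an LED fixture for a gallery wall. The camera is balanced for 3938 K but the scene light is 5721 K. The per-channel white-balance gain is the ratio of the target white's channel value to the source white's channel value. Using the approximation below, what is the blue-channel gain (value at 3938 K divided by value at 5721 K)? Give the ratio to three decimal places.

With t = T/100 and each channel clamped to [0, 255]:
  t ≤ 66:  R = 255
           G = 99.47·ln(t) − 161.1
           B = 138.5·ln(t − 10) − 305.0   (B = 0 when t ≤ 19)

0.713

At 5721 K (t = 57.21):
  B = 138.5·ln(57.21 − 10) − 305.0 = 138.5·ln 47.21 − 305.0 = 138.5·3.8546 − 305.0 = 228.863.
At 3938 K (t = 39.38):
  B = 138.5·ln(39.38 − 10) − 305.0 = 138.5·ln 29.38 − 305.0 = 138.5·3.3803 − 305.0 = 163.174.
Gain = 163.174 / 228.863 = 0.7130 → 0.713.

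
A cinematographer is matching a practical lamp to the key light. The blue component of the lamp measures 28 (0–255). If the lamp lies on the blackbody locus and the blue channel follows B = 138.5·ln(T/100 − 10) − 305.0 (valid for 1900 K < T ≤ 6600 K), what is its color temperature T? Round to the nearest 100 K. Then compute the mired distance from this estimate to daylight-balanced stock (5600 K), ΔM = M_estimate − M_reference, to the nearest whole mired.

+298 mireds

ln(t − 10) = (28 + 305.0) / 138.5 = 2.4043.
t − 10 = e^2.4043 = 11.071, so t = 21.071.
T = 100·t = 2107 K → 2100 K to the nearest 100 K.
M_estimate = 10⁶/2100 = 476.19; M_reference = 10⁶/5600 = 178.57.
ΔM = 476.19 − 178.57 = 297.62 → +298 mireds.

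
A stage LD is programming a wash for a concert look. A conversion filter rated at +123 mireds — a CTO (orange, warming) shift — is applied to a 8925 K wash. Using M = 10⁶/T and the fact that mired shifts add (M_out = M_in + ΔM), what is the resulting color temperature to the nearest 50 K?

4250 K

M_in = 10⁶/8925 = 112.04 mireds.
M_out = 112.04 + (+123) = 235.04 mireds.
T_out = 10⁶/235.04 = 4254.5 K → 4250 K.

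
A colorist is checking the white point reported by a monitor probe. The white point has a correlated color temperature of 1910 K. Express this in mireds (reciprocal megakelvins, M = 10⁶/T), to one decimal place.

523.6 mireds

M = 10⁶ / 1910 = 523.560 → 523.6 mireds.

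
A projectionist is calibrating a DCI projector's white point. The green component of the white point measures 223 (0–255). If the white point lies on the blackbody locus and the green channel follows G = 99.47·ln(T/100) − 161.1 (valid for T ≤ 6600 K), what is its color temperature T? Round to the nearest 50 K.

4750 K

ln t = (223 + 161.1) / 99.47 = 3.8615.
t = e^3.8615 = 47.535.
T = 100·t = 4753 K → 4750 K to the nearest 50 K.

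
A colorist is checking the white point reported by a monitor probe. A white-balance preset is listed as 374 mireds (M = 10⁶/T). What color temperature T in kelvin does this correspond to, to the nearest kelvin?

2674 K

T = 10⁶ / 374 = 2673.80 K → 2674 K.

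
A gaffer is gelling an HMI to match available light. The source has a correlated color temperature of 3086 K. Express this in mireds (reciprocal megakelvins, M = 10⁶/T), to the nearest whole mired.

M = 10⁶ / 3086 = 324.044 → 324 mireds.

324 mireds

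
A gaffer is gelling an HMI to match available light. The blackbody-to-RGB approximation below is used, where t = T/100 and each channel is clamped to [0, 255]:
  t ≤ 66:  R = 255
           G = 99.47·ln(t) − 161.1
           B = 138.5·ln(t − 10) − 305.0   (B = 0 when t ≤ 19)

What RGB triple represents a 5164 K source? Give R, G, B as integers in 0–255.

t = 5164/100 = 51.64; the t ≤ 66 branch applies.
R = 255 by definition for t ≤ 66.
G = 99.47·ln 51.64 − 161.1 = 99.47·3.9443 − 161.1 = 231.239.
B = 138.5·ln(51.64 − 10) − 305.0 = 138.5·ln 41.64 − 305.0 = 138.5·3.7291 − 305.0 = 211.475.
Rounded: (255, 231, 211).

R=255, G=231, B=211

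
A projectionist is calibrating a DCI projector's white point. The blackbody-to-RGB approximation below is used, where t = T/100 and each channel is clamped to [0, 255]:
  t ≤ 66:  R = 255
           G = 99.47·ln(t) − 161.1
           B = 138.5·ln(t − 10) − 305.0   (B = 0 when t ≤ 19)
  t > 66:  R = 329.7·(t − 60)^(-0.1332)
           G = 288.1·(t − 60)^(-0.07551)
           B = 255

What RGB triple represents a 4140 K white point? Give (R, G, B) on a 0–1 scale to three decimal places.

(1.000, 0.821, 0.676)

t = 4140/100 = 41.4; the t ≤ 66 branch applies.
R = 255 by definition for t ≤ 66.
G = 99.47·ln 41.4 − 161.1 = 99.47·3.7233 − 161.1 = 209.255.
B = 138.5·ln(41.4 − 10) − 305.0 = 138.5·ln 31.4 − 305.0 = 138.5·3.4468 − 305.0 = 172.383.
Dividing each by 255: (1.0000, 0.8206, 0.6760) → (1.000, 0.821, 0.676).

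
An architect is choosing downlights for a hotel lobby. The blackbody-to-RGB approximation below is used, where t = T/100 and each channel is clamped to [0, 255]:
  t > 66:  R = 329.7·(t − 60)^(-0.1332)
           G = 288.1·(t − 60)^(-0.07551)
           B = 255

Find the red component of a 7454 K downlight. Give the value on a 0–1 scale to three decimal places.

0.905

t = 7454/100 = 74.54; the t > 66 branch applies.
R = 329.7·(74.54 − 60)^(-0.1332) = 329.7·14.54^(-0.1332) = 329.7·0.70008 = 230.816.
On a 0–1 scale: 230.816/255 = 0.9052 → 0.905.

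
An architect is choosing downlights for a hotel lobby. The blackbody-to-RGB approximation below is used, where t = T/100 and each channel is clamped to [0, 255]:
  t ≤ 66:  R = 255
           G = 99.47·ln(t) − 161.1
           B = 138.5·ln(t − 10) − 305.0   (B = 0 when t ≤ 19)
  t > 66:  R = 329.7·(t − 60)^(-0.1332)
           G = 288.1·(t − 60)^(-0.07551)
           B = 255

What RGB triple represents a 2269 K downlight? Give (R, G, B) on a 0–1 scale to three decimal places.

t = 2269/100 = 22.69; the t ≤ 66 branch applies.
R = 255 by definition for t ≤ 66.
G = 99.47·ln 22.69 − 161.1 = 99.47·3.1219 − 161.1 = 149.438.
B = 138.5·ln(22.69 − 10) − 305.0 = 138.5·ln 12.69 − 305.0 = 138.5·2.5408 − 305.0 = 46.903.
Dividing each by 255: (1.0000, 0.5860, 0.1839) → (1.000, 0.586, 0.184).

(1.000, 0.586, 0.184)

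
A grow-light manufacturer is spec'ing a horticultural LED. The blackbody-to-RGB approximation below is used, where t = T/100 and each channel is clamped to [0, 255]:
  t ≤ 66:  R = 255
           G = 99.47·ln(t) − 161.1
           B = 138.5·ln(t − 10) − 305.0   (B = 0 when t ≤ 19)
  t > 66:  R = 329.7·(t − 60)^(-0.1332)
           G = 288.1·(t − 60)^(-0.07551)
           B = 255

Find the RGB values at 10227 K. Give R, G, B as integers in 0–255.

R=200, G=217, B=255

t = 10227/100 = 102.27; the t > 66 branch applies.
R = 329.7·(102.27 − 60)^(-0.1332) = 329.7·42.27^(-0.1332) = 329.7·0.60731 = 200.231.
G = 288.1·(102.27 − 60)^(-0.07551) = 288.1·42.27^(-0.07551) = 288.1·0.75373 = 217.151.
B = 255 by definition for t > 66.
Rounded: (200, 217, 255).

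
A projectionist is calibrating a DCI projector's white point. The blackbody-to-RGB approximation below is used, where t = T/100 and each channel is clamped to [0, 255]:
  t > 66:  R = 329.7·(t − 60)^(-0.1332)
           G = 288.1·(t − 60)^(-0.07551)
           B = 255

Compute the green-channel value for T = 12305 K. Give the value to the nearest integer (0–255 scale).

211

t = 12305/100 = 123.05; the t > 66 branch applies.
G = 288.1·(123.05 − 60)^(-0.07551) = 288.1·63.05^(-0.07551) = 288.1·0.73132 = 210.692.
Rounded: 211.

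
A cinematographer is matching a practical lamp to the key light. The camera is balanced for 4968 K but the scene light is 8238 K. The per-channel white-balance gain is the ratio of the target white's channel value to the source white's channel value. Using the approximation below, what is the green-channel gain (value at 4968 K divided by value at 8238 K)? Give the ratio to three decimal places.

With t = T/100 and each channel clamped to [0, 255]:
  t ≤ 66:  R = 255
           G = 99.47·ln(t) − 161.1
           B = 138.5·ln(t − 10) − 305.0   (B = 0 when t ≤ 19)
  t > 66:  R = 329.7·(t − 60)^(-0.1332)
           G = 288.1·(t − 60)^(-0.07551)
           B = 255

At 8238 K (t = 82.38):
  G = 288.1·(82.38 − 60)^(-0.07551) = 288.1·22.38^(-0.07551) = 288.1·0.79081 = 227.832.
At 4968 K (t = 49.68):
  G = 99.47·ln 49.68 − 161.1 = 99.47·3.9056 − 161.1 = 227.390.
Gain = 227.390 / 227.832 = 0.9981 → 0.998.

0.998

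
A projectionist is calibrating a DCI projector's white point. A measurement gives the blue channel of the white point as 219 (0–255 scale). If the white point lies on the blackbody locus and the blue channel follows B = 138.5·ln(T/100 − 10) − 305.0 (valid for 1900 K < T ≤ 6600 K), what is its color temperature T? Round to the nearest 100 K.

ln(t − 10) = (219 + 305.0) / 138.5 = 3.7834.
t − 10 = e^3.7834 = 43.965, so t = 53.965.
T = 100·t = 5396 K → 5400 K to the nearest 100 K.

5400 K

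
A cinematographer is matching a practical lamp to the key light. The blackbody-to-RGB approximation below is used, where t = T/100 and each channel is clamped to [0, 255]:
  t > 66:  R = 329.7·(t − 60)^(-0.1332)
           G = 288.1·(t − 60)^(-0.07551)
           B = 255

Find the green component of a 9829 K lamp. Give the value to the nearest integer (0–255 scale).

t = 9829/100 = 98.29; the t > 66 branch applies.
G = 288.1·(98.29 − 60)^(-0.07551) = 288.1·38.29^(-0.07551) = 288.1·0.75938 = 218.778.
Rounded: 219.

219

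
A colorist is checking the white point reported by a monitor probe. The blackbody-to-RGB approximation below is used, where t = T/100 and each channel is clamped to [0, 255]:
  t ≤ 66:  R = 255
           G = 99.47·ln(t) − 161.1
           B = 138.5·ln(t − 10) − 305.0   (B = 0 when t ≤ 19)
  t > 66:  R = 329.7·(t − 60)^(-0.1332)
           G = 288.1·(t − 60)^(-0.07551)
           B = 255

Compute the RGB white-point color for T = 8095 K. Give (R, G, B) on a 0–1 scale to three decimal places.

t = 8095/100 = 80.95; the t > 66 branch applies.
R = 329.7·(80.95 − 60)^(-0.1332) = 329.7·20.95^(-0.1332) = 329.7·0.66683 = 219.855.
G = 288.1·(80.95 − 60)^(-0.07551) = 288.1·20.95^(-0.07551) = 288.1·0.79476 = 228.971.
B = 255 by definition for t > 66.
Dividing each by 255: (0.8622, 0.8979, 1.0000) → (0.862, 0.898, 1.000).

(0.862, 0.898, 1.000)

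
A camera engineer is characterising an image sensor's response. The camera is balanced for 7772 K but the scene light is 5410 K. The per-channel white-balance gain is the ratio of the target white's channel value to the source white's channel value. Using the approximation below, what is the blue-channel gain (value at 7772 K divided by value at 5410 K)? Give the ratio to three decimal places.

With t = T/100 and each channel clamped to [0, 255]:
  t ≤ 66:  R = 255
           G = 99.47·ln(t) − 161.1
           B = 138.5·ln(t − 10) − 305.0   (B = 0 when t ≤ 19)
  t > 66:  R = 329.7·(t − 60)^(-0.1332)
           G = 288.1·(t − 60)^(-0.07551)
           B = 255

At 5410 K (t = 54.1):
  B = 138.5·ln(54.1 − 10) − 305.0 = 138.5·ln 44.1 − 305.0 = 138.5·3.7865 − 305.0 = 219.425.
At 7772 K (t = 77.72):
  B = 255 by definition for t > 66.
Gain = 255.000 / 219.425 = 1.1621 → 1.162.

1.162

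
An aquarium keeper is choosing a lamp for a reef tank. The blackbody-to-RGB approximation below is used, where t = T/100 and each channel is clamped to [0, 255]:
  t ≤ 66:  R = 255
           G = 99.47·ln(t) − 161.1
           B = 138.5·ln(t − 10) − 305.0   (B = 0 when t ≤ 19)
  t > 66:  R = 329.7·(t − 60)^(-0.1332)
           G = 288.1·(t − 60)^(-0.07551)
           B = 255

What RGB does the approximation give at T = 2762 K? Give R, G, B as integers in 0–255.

t = 2762/100 = 27.62; the t ≤ 66 branch applies.
R = 255 by definition for t ≤ 66.
G = 99.47·ln 27.62 − 161.1 = 99.47·3.3185 − 161.1 = 168.995.
B = 138.5·ln(27.62 − 10) − 305.0 = 138.5·ln 17.62 − 305.0 = 138.5·2.8690 − 305.0 = 92.361.
Rounded: (255, 169, 92).

R=255, G=169, B=92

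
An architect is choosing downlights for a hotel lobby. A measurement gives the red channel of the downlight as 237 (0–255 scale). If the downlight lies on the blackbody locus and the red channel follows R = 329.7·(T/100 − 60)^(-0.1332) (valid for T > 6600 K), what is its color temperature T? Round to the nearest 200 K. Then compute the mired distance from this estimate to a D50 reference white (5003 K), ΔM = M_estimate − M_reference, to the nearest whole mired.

(t − 60)^(-0.1332) = 237/329.7 = 0.71884.
t − 60 = 0.71884^(1/-0.1332) = 0.71884^(-7.508) = 11.922, so t = 71.922.
T = 100·t = 7192 K → 7200 K to the nearest 200 K.
M_estimate = 10⁶/7200 = 138.89; M_reference = 10⁶/5003 = 199.88.
ΔM = 138.89 − 199.88 = -60.99 → -61 mireds.

-61 mireds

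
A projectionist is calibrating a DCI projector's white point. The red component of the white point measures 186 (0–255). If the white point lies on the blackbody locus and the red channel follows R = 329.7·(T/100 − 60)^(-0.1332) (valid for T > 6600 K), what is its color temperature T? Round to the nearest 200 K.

(t − 60)^(-0.1332) = 186/329.7 = 0.56415.
t − 60 = 0.56415^(1/-0.1332) = 0.56415^(-7.508) = 73.521, so t = 133.521.
T = 100·t = 13352 K → 13400 K to the nearest 200 K.

13400 K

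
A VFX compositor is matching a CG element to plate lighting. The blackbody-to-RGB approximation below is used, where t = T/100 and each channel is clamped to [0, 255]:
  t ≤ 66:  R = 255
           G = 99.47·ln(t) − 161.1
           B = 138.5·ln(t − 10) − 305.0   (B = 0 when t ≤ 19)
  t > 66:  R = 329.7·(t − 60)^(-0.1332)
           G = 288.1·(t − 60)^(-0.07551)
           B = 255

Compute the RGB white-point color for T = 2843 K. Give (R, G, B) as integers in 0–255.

t = 2843/100 = 28.43; the t ≤ 66 branch applies.
R = 255 by definition for t ≤ 66.
G = 99.47·ln 28.43 − 161.1 = 99.47·3.3474 − 161.1 = 171.870.
B = 138.5·ln(28.43 − 10) − 305.0 = 138.5·ln 18.43 − 305.0 = 138.5·2.9140 − 305.0 = 98.586.
Rounded: (255, 172, 99).

(255, 172, 99)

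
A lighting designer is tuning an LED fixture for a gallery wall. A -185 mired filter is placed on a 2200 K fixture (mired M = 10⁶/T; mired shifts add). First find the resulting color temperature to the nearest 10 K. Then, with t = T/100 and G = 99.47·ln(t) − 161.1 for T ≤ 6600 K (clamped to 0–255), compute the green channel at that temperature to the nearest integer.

M_in = 10⁶/2200 = 454.55; M_out = 454.55 + (-185) = 269.55.
T_out = 10⁶/269.55 = 3709.9 K → 3710 K; t = 37.1.
G = 99.47·ln 37.1 − 161.1 = 99.47·3.6136 − 161.1 = 198.346.
Rounded: 198.

198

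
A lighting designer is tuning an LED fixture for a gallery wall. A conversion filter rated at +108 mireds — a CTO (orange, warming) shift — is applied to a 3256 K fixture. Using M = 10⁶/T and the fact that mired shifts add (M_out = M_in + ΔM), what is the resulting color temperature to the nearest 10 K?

2410 K

M_in = 10⁶/3256 = 307.13 mireds.
M_out = 307.13 + (+108) = 415.13 mireds.
T_out = 10⁶/415.13 = 2408.9 K → 2410 K.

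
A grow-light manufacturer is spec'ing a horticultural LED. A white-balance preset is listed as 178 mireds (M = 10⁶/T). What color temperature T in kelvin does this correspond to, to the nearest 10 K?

T = 10⁶ / 178 = 5617.98 K → 5620 K.

5620 K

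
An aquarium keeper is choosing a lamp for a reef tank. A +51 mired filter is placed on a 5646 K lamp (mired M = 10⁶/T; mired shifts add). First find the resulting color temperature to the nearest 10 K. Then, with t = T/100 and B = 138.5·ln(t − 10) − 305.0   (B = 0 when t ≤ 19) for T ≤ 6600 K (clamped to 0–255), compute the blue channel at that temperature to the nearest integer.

M_in = 10⁶/5646 = 177.12; M_out = 177.12 + (+51) = 228.12.
T_out = 10⁶/228.12 = 4383.7 K → 4380 K; t = 43.8.
B = 138.5·ln(43.8 − 10) − 305.0 = 138.5·ln 33.8 − 305.0 = 138.5·3.5205 − 305.0 = 182.584.
Rounded: 183.

183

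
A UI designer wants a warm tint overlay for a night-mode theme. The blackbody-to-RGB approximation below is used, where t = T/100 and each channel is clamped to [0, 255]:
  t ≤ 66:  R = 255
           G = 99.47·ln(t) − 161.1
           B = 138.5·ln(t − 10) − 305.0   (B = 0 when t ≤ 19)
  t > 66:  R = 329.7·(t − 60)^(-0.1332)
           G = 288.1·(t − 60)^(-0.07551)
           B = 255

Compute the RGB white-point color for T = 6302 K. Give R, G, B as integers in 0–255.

R=255, G=251, B=245

t = 6302/100 = 63.02; the t ≤ 66 branch applies.
R = 255 by definition for t ≤ 66.
G = 99.47·ln 63.02 − 161.1 = 99.47·4.1435 − 161.1 = 251.049.
B = 138.5·ln(63.02 − 10) − 305.0 = 138.5·ln 53.02 − 305.0 = 138.5·3.9707 − 305.0 = 244.938.
Rounded: (255, 251, 245).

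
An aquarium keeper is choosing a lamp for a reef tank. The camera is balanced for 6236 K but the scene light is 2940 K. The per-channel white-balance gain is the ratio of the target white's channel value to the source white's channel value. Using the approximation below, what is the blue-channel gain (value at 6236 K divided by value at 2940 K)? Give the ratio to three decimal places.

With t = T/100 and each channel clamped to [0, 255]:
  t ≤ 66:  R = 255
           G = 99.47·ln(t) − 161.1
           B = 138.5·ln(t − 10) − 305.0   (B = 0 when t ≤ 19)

At 2940 K (t = 29.4):
  B = 138.5·ln(29.4 − 10) − 305.0 = 138.5·ln 19.4 − 305.0 = 138.5·2.9653 − 305.0 = 105.690.
At 6236 K (t = 62.36):
  B = 138.5·ln(62.36 − 10) − 305.0 = 138.5·ln 52.36 − 305.0 = 138.5·3.9581 − 305.0 = 243.203.
Gain = 243.203 / 105.690 = 2.3011 → 2.301.

2.301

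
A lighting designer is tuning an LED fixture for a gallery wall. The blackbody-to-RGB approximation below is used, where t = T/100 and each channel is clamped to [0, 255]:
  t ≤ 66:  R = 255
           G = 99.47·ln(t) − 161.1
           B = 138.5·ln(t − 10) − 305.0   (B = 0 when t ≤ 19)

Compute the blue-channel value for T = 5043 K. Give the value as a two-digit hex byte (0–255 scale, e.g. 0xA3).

t = 5043/100 = 50.43; the t ≤ 66 branch applies.
B = 138.5·ln(50.43 − 10) − 305.0 = 138.5·ln 40.43 − 305.0 = 138.5·3.6996 − 305.0 = 207.391.
Rounded: 207; in hex, 0xCF.

0xCF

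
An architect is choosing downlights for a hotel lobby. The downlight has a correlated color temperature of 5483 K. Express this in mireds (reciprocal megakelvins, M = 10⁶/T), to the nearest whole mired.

182 mireds

M = 10⁶ / 5483 = 182.382 → 182 mireds.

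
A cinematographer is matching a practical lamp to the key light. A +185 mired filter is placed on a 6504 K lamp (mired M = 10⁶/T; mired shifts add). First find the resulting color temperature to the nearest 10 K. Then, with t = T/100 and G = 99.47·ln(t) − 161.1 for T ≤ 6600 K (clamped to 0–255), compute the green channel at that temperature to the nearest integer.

176

M_in = 10⁶/6504 = 153.75; M_out = 153.75 + (+185) = 338.75.
T_out = 10⁶/338.75 = 2952.0 K → 2950 K; t = 29.5.
G = 99.47·ln 29.5 − 161.1 = 99.47·3.3844 − 161.1 = 175.545.
Rounded: 176.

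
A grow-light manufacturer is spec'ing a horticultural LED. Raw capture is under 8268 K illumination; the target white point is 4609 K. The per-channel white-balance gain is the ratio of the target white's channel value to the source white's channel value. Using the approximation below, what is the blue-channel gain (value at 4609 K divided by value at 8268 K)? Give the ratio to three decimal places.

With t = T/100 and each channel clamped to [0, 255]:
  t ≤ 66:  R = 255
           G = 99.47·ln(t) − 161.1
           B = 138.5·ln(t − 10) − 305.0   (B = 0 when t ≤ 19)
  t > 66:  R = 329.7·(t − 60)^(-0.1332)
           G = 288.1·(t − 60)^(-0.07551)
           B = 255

0.752

At 8268 K (t = 82.68):
  B = 255 by definition for t > 66.
At 4609 K (t = 46.09):
  B = 138.5·ln(46.09 − 10) − 305.0 = 138.5·ln 36.09 − 305.0 = 138.5·3.5860 − 305.0 = 191.663.
Gain = 191.663 / 255.000 = 0.7516 → 0.752.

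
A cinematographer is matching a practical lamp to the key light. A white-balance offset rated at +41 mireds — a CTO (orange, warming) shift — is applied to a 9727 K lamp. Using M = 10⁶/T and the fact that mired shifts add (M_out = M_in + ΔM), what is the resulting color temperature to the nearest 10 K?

M_in = 10⁶/9727 = 102.81 mireds.
M_out = 102.81 + (+41) = 143.81 mireds.
T_out = 10⁶/143.81 = 6953.8 K → 6950 K.

6950 K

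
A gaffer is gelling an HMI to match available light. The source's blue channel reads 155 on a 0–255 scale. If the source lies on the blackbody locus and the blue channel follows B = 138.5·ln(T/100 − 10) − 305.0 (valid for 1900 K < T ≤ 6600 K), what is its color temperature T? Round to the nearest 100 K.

ln(t − 10) = (155 + 305.0) / 138.5 = 3.3213.
t − 10 = e^3.3213 = 27.696, so t = 37.696.
T = 100·t = 3770 K → 3800 K to the nearest 100 K.

3800 K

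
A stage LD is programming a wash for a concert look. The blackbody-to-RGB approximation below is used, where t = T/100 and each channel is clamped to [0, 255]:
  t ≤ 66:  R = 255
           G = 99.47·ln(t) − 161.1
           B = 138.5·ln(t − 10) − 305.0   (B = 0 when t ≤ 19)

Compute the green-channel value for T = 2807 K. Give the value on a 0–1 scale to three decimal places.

0.669

t = 2807/100 = 28.07; the t ≤ 66 branch applies.
G = 99.47·ln 28.07 − 161.1 = 99.47·3.3347 − 161.1 = 170.603.
On a 0–1 scale: 170.603/255 = 0.6690 → 0.669.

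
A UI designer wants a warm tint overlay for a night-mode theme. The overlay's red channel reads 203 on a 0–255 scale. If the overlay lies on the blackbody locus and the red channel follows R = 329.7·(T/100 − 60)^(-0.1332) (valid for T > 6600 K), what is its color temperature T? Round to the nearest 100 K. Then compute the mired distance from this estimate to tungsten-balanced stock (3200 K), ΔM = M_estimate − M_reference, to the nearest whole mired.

(t − 60)^(-0.1332) = 203/329.7 = 0.61571.
t − 60 = 0.61571^(1/-0.1332) = 0.61571^(-7.508) = 38.129, so t = 98.129.
T = 100·t = 9813 K → 9800 K to the nearest 100 K.
M_estimate = 10⁶/9800 = 102.04; M_reference = 10⁶/3200 = 312.50.
ΔM = 102.04 − 312.50 = -210.46 → -210 mireds.

-210 mireds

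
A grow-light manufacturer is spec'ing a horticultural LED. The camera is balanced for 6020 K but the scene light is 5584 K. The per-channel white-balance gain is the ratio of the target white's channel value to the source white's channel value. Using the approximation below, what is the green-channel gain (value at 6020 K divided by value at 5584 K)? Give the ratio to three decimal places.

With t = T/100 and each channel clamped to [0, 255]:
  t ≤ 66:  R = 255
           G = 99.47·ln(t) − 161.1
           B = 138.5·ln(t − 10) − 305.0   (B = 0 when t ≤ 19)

1.031

At 5584 K (t = 55.84):
  G = 99.47·ln 55.84 − 161.1 = 99.47·4.0225 − 161.1 = 239.017.
At 6020 K (t = 60.2):
  G = 99.47·ln 60.2 − 161.1 = 99.47·4.0977 − 161.1 = 246.495.
Gain = 246.495 / 239.017 = 1.0313 → 1.031.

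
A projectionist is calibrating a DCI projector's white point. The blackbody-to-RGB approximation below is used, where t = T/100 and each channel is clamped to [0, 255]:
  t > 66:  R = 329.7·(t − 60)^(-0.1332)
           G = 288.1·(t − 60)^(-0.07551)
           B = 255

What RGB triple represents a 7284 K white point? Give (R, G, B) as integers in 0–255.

t = 7284/100 = 72.84; the t > 66 branch applies.
R = 329.7·(72.84 − 60)^(-0.1332) = 329.7·12.84^(-0.1332) = 329.7·0.71177 = 234.670.
G = 288.1·(72.84 − 60)^(-0.07551) = 288.1·12.84^(-0.07551) = 288.1·0.82469 = 237.594.
B = 255 by definition for t > 66.
Rounded: (235, 238, 255).

(235, 238, 255)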